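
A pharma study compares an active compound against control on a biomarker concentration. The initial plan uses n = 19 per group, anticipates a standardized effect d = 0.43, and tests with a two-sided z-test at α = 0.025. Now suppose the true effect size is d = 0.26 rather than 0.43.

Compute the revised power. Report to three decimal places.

With d = 0.26: δ = d·√(n/2) = 0.26 × √(19/2) = 0.8014. Critical value z_{0.0125} = 2.241.
Revised power = Φ(δ − 2.241) + Φ(−δ − 2.241) = Φ(-1.440) + Φ(-3.043) = 0.0749 + 0.0012 = 0.0761.

Power ≈ 0.076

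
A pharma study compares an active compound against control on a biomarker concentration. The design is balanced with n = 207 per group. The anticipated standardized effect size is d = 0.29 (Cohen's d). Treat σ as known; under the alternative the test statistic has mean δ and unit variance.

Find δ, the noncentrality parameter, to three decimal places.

δ = d·√(n/2) = 0.29 × √(207/2) = 2.9503

δ ≈ 2.950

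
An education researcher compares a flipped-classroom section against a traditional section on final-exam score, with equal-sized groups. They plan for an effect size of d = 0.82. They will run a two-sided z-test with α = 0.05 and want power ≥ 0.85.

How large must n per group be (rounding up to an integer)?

Set Φ(δ − 1.960) = 0.85; then δ − 1.960 = Φ⁻¹(0.85) = 1.036, giving δ = 2.996.
(Ignoring the negligible lower-tail rejection probability gives the usual closed-form inversion.)
δ = d·√(n/2) ⇒ n = 2(δ/d)² = 2 × (2.996 / 0.82)² = 26.71.
Round up to the next whole unit.

n = 27 per group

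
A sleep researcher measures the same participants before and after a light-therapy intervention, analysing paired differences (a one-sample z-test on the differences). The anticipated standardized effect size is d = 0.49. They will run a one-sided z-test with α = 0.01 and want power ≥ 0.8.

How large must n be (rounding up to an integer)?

n = 42

For power 0.8 need Φ(δ − z_{0.01}) = 0.8, so δ = z_{0.01} + z_{0.20} = 2.326 + 0.842 = 3.168.
δ = d·√n ⇒ n = (δ/d)² = (3.168 / 0.49)² = 41.80.
Rounding up, n = 42.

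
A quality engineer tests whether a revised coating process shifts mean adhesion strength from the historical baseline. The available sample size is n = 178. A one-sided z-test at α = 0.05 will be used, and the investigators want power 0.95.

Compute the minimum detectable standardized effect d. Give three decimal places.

Need Φ(δ − 1.645) = 0.95, so δ = 1.645 + 1.645 = 3.290.
δ = d·√n ⇒ d = δ/√n = 3.290/√178 = 0.2466.

d ≈ 0.247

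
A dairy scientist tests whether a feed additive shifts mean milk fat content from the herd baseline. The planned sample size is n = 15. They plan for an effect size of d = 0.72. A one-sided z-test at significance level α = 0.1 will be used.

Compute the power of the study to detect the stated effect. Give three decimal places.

Noncentrality parameter: δ = d·√n = 0.72 × √15 = 2.7885
Critical value for a one-sided test at α = 0.1: z_α = 1.282.
Power = Φ(δ − 1.282) = Φ(1.507) = 0.9341.

Power ≈ 0.934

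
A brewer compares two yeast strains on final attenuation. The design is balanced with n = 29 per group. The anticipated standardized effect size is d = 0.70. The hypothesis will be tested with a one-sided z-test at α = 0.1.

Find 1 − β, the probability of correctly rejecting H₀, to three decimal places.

Power ≈ 0.917

Noncentrality parameter: δ = d·√(n/2) = 0.70 × √(29/2) = 2.6655
One-sided α = 0.1 → critical value z_{0.1} = 1.282.
Power = Φ(δ − 1.282) = Φ(1.384) = 0.9168.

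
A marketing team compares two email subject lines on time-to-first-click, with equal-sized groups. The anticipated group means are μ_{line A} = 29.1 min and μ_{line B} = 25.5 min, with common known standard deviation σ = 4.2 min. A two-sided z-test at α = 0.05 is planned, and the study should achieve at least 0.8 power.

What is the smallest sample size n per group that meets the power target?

n = 22 per group

Standardized effect: d = |μ_{line A} − μ_{line B}| / σ = |29.1 − 25.5| / 4.2 = 0.8571
Set Φ(δ − 1.960) = 0.8; then δ − 1.960 = Φ⁻¹(0.8) = 0.842, giving δ = 2.802.
(For δ > 0 the lower-tail rejection region contributes negligibly to power, so the one-term inversion is standard.)
δ = d·√(n/2) ⇒ n = 2(δ/d)² = 2 × (2.802 / 0.8571)² = 21.37.
Rounding up, n = 22 per group.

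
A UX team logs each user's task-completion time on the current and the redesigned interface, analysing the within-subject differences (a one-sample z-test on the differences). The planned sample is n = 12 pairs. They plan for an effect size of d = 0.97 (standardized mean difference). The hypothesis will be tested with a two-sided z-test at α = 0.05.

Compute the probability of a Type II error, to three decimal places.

β ≈ 0.081

Noncentrality parameter: δ = d·√n = 0.97 × √12 = 3.3602
Two-sided α = 0.05 → critical value z_{0.025} = 1.960.
Power = Φ(δ − 1.960) + Φ(−δ − 1.960) = Φ(1.400) + Φ(-5.320) = 0.9193 + 0.0000 = 0.9193.
Type II error: β = 1 − power = 1 − 0.9193 = 0.0807.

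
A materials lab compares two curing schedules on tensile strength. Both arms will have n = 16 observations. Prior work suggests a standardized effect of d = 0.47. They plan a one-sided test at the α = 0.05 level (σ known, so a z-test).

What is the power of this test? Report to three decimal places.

Noncentrality parameter: δ = d·√(n/2) = 0.47 × √(16/2) = 1.3294
Critical value for a one-sided test at α = 0.05: z_α = 1.645.
Power = Φ(δ − 1.645) = Φ(-0.315) = 0.3762.

Power ≈ 0.376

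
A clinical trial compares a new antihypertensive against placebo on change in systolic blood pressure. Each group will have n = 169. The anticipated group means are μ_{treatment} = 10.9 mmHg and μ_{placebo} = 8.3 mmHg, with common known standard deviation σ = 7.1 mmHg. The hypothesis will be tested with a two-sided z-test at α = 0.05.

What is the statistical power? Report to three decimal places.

Power ≈ 0.920

Standardized effect: d = |μ_{treatment} − μ_{placebo}| / σ = |10.9 − 8.3| / 7.1 = 0.3662
Noncentrality parameter: δ = d·√(n/2) = 0.3662 × √(169/2) = 3.3662
Critical value for a two-sided test at α = 0.05: z_{α/2} = 1.960.
Power = Φ(δ − 1.960) + Φ(−δ − 1.960) = Φ(1.406) + Φ(-5.326) = 0.9202 + 0.0000 = 0.9202.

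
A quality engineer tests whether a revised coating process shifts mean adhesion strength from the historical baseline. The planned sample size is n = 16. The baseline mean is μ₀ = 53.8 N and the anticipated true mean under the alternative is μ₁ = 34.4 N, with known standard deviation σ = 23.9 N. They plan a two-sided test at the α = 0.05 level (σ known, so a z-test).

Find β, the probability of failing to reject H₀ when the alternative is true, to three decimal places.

Standardized effect: d = |μ₁ − μ₀| / σ = |34.4 − 53.8| / 23.9 = 0.8117
Noncentrality parameter: δ = d·√n = 0.8117 × √16 = 3.2469
Critical value for a two-sided test at α = 0.05: z_{α/2} = 1.960.
Power = Φ(δ − 1.960) + Φ(−δ − 1.960) = Φ(1.287) + Φ(-5.207) = 0.9009 + 0.0000 = 0.9009.
Type II error: β = 1 − power = 1 − 0.9009 = 0.0991.

β ≈ 0.099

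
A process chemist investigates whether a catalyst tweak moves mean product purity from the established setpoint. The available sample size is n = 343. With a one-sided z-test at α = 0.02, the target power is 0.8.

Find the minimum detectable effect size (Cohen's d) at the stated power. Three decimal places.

Required noncentrality: δ = z_{0.02} + z_{0.20} = 2.054 + 0.842 = 2.895.
δ = d·√n ⇒ d = δ/√n = 2.895/√343 = 0.1563.

d ≈ 0.156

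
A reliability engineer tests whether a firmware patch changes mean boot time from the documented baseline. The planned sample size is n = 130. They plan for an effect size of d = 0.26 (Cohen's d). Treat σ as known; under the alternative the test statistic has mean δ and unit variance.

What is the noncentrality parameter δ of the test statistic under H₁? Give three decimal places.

δ ≈ 2.964

The noncentrality parameter scales effect size by the design's sample-size factor: δ = d·√n = 0.26 × √130 = 2.9645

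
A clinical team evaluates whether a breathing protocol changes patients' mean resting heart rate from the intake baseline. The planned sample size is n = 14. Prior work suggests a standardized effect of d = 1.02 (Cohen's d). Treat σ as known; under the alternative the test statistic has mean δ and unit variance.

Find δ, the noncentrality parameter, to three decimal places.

The noncentrality parameter scales effect size by the design's sample-size factor: δ = d·√n = 1.02 × √14 = 3.8165

δ ≈ 3.816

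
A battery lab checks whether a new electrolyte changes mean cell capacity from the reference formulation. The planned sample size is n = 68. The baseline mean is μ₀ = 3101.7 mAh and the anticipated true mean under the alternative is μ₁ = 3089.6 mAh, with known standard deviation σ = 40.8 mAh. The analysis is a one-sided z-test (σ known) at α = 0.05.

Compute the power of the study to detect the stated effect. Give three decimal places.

Power ≈ 0.788

Standardized effect: d = |μ₁ − μ₀| / σ = |3089.6 − 3101.7| / 40.8 = 0.2966
Noncentrality parameter: δ = d·√n = 0.2966 × √68 = 2.4456
Critical value for a one-sided test at α = 0.05: z_α = 1.645.
Power = P(Z > 1.645 − δ) = Φ(0.801) = 0.7884.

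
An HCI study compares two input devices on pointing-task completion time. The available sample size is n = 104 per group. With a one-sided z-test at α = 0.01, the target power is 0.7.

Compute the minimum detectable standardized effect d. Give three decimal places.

Required noncentrality: δ = z_{0.01} + z_{0.30} = 2.326 + 0.524 = 2.851.
δ = d·√(n/2) ⇒ d = δ/√(n/2) = 2.851/√(104/2) = 0.3953.

d ≈ 0.395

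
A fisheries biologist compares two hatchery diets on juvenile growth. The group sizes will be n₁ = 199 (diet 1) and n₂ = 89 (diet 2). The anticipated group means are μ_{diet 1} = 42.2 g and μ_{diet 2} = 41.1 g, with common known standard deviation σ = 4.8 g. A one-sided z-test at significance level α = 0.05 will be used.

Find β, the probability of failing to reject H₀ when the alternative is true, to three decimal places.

Standardized effect: d = |μ_{diet 1} − μ_{diet 2}| / σ = |42.2 − 41.1| / 4.8 = 0.2292
Noncentrality parameter: δ = d / √(1/n₁ + 1/n₂) = 0.2292 / √(1/199 + 1/89) = 1.7971
One-sided α = 0.05 → critical value z_{0.05} = 1.645.
Power = Φ(δ − 1.645) = Φ(0.152) = 0.5605.
Type II error: β = 1 − power = 1 − 0.5605 = 0.4395.

β ≈ 0.439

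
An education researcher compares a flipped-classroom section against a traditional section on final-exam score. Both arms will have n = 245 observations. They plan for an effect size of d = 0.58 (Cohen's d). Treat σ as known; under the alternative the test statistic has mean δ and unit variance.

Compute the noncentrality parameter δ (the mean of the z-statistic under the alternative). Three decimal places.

δ ≈ 6.419

The noncentrality parameter scales effect size by the design's sample-size factor: δ = d·√(n/2) = 0.58 × √(245/2) = 6.4194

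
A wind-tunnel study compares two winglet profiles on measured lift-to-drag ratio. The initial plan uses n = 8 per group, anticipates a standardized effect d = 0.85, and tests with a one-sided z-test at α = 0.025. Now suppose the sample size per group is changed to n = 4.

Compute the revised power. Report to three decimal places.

Power ≈ 0.224

With n = 4 per group: δ = d·√(n/2) = 0.85 × √(4/2) = 1.2021. Critical value z_{0.025} = 1.960.
Revised power = P(Z > 1.960 − δ) = Φ(-0.758) = 0.2243.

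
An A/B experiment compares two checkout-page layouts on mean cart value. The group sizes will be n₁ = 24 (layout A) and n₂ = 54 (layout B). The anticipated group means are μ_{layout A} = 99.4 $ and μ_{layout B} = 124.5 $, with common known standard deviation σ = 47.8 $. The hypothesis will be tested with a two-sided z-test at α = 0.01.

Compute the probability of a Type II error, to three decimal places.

β ≈ 0.668

Standardized effect: d = |μ_{layout A} − μ_{layout B}| / σ = |99.4 − 124.5| / 47.8 = 0.5251
Noncentrality parameter: δ = d / √(1/n₁ + 1/n₂) = 0.5251 / √(1/24 + 1/54) = 2.1404
Critical value for a two-sided test at α = 0.01: z_{α/2} = 2.576.
Power = Φ(δ − 2.576) + Φ(−δ − 2.576) = Φ(-0.435) + Φ(-4.716) = 0.3316 + 0.0000 = 0.3316.
Type II error: β = 1 − power = 1 − 0.3316 = 0.6684.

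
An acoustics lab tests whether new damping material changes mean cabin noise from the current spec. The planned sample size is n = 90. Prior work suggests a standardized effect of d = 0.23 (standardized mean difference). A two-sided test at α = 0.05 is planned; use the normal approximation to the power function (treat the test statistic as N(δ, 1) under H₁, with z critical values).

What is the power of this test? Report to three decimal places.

Noncentrality parameter: δ = d·√n = 0.23 × √90 = 2.1820
Critical value for a two-sided test at α = 0.05: z_{α/2} = 1.960.
Power = Φ(δ − 1.960) + Φ(−δ − 1.960) = Φ(0.222) + Φ(-4.142) = 0.5878 + 0.0000 = 0.5879.

Power ≈ 0.588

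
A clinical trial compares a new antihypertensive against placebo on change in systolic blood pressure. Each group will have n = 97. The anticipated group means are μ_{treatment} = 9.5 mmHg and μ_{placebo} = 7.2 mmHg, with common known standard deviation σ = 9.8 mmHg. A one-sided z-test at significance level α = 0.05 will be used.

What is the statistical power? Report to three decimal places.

Power ≈ 0.496

Standardized effect: d = |μ_{treatment} − μ_{placebo}| / σ = |9.5 − 7.2| / 9.8 = 0.2347
Noncentrality parameter: δ = d·√(n/2) = 0.2347 × √(97/2) = 1.6345
One-sided α = 0.05 → critical value z_{0.05} = 1.645.
Power = Φ(δ − 1.645) = Φ(-0.010) = 0.4959.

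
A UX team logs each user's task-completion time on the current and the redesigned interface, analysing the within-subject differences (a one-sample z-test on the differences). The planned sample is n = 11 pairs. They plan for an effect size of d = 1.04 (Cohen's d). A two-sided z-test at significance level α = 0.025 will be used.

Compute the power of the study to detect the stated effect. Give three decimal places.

Power ≈ 0.886

Noncentrality parameter: δ = d·√n = 1.04 × √11 = 3.4493
Two-sided α = 0.025 → critical value z_{0.0125} = 2.241.
Power = Φ(δ − 2.241) + Φ(−δ − 2.241) = Φ(1.208) + Φ(-5.691) = 0.8865 + 0.0000 = 0.8865.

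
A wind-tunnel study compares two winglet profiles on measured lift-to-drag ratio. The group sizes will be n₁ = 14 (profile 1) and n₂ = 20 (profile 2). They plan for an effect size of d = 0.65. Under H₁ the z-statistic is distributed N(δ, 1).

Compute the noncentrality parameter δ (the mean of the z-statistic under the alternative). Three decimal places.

δ = d / √(1/n₁ + 1/n₂) = 0.65 / √(1/14 + 1/20) = 1.8653

δ ≈ 1.865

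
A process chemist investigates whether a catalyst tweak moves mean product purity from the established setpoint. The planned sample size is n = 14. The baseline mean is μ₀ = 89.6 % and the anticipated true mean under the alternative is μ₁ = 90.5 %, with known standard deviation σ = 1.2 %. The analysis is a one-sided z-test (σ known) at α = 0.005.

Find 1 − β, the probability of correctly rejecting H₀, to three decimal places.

Power ≈ 0.591

Standardized effect: d = |μ₁ − μ₀| / σ = |90.5 − 89.6| / 1.2 = 0.7500
Noncentrality parameter: λ = d·√n = 0.7500 × √14 = 2.8062
One-sided α = 0.005 → critical value z_{0.005} = 2.576.
Power = P(Z > 2.576 − λ) = Φ(0.230) = 0.5911.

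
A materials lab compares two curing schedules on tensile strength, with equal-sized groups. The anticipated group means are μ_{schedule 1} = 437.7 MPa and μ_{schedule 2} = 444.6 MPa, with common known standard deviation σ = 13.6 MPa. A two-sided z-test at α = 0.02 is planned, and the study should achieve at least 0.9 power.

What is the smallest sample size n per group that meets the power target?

Standardized effect: d = |μ_{schedule 1} − μ_{schedule 2}| / σ = |437.7 − 444.6| / 13.6 = 0.5074
Set Φ(δ − 2.326) = 0.9; then δ − 2.326 = Φ⁻¹(0.9) = 1.282, giving δ = 3.608.
(The Φ(−δ − z_{α/2}) term is vanishingly small for δ > 0 and is dropped in the standard sample-size formula.)
δ = d·√(n/2) ⇒ n = 2(δ/d)² = 2 × (3.608 / 0.5074)² = 101.14.
Round up to the next whole unit.

n = 102 per group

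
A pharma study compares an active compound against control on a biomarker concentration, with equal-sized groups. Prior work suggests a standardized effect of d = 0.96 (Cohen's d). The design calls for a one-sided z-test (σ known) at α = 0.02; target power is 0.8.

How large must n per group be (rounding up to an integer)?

n = 19 per group

For power 0.8 need Φ(δ − z_{0.02}) = 0.8, so δ = z_{0.02} + z_{0.20} = 2.054 + 0.842 = 2.895.
δ = d·√(n/2) ⇒ n = 2(δ/d)² = 2 × (2.895 / 0.96)² = 18.19.
Round up to the next whole unit.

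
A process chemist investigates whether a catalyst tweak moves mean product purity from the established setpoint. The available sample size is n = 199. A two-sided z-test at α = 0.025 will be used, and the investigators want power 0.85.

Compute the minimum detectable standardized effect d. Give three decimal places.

d ≈ 0.232

Need Φ(δ − 2.241) = 0.85, so δ = 2.241 + 1.036 = 3.278.
(The second rejection-region term Φ(−δ − z_{α/2}) is negligible and dropped.)
δ = d·√n ⇒ d = δ/√n = 3.278/√199 = 0.2324.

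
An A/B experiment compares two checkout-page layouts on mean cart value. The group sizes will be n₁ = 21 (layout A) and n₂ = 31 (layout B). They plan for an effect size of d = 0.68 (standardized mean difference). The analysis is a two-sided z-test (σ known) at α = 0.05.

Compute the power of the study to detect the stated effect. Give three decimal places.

Power ≈ 0.672

Noncentrality parameter: λ = d / √(1/n₁ + 1/n₂) = 0.68 / √(1/21 + 1/31) = 2.4060
Critical value for a two-sided test at α = 0.05: z_{α/2} = 1.960.
Power = Φ(λ − 1.960) + Φ(−λ − 1.960) = Φ(0.446) + Φ(-4.366) = 0.6722 + 0.0000 = 0.6722.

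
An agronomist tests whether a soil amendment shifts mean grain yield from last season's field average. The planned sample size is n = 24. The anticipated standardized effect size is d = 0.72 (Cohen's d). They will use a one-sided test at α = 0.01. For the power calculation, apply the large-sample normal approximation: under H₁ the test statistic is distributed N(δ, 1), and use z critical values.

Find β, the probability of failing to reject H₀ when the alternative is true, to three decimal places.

Noncentrality parameter: δ = d·√n = 0.72 × √24 = 3.5273
Critical value for a one-sided test at α = 0.01: z_α = 2.326.
Power = P(Z > 2.326 − δ) = Φ(1.201) = 0.8851.
Type II error: β = 1 − power = 1 − 0.8851 = 0.1149.

β ≈ 0.115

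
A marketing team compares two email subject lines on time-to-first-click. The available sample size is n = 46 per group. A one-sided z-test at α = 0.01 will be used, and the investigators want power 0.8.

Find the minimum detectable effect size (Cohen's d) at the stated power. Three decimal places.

d ≈ 0.661

Required noncentrality: δ = z_{0.01} + z_{0.20} = 2.326 + 0.842 = 3.168.
δ = d·√(n/2) ⇒ d = δ/√(n/2) = 3.168/√(46/2) = 0.6606.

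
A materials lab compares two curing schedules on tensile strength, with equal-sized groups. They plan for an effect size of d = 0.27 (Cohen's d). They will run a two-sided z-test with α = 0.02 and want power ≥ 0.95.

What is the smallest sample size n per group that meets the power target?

n = 433 per group

Set Φ(δ − 2.326) = 0.95; then δ − 2.326 = Φ⁻¹(0.95) = 1.645, giving δ = 3.971.
(For δ > 0 the lower-tail rejection region contributes negligibly to power, so the one-term inversion is standard.)
δ = d·√(n/2) ⇒ n = 2(δ/d)² = 2 × (3.971 / 0.27)² = 432.66.
Rounding up, n = 433 per group.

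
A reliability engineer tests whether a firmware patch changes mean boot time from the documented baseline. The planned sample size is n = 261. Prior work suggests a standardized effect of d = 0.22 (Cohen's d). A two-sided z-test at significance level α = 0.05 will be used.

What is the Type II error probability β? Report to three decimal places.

β ≈ 0.055

Noncentrality parameter: δ = d·√n = 0.22 × √261 = 3.5542
Critical value for a two-sided test at α = 0.05: z_{α/2} = 1.960.
Power = Φ(δ − 1.960) + Φ(−δ − 1.960) = Φ(1.594) + Φ(-5.514) = 0.9446 + 0.0000 = 0.9446.
Type II error: β = 1 − power = 1 − 0.9446 = 0.0554.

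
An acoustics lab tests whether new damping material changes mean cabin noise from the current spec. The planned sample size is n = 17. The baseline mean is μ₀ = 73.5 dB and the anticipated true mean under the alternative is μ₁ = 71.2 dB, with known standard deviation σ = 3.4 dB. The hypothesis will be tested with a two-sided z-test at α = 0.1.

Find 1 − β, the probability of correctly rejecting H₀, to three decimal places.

Standardized effect: d = |μ₁ − μ₀| / σ = |71.2 − 73.5| / 3.4 = 0.6765
Noncentrality parameter: δ = d·√n = 0.6765 × √17 = 2.7892
Two-sided α = 0.1 → critical value z_{0.05} = 1.645.
Power = Φ(δ − 1.645) + Φ(−δ − 1.645) = Φ(1.144) + Φ(-4.434) = 0.8738 + 0.0000 = 0.8738.

Power ≈ 0.874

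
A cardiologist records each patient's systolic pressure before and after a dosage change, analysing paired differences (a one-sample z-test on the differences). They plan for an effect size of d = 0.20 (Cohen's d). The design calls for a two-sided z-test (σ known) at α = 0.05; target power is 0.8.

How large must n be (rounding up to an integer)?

n = 197

Set Φ(δ − 1.960) = 0.8; then δ − 1.960 = Φ⁻¹(0.8) = 0.842, giving δ = 2.802.
(For δ > 0 the lower-tail rejection region contributes negligibly to power, so the one-term inversion is standard.)
δ = d·√n ⇒ n = (δ/d)² = (2.802 / 0.20)² = 196.22.
Round up to the next whole unit.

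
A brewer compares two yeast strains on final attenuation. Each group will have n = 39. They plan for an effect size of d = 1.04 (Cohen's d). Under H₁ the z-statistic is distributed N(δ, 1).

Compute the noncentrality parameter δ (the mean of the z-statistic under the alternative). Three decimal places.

The noncentrality parameter scales effect size by the design's sample-size factor: δ = d·√(n/2) = 1.04 × √(39/2) = 4.5925

δ ≈ 4.593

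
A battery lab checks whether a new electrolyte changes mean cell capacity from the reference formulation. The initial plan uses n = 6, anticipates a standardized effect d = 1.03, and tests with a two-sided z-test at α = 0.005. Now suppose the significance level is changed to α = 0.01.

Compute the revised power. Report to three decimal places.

Power ≈ 0.479

δ = d·√n = 1.03 × √6 = 2.5230 (unchanged). New critical value: z_{0.005} = 2.576.
Revised power = Φ(δ − 2.576) + Φ(−δ − 2.576) = Φ(-0.053) + Φ(-5.099) = 0.4789 + 0.0000 = 0.4789.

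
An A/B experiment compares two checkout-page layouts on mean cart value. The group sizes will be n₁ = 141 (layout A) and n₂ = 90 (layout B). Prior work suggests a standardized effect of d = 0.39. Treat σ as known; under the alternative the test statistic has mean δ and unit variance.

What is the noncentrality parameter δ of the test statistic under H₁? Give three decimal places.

δ ≈ 2.891

The noncentrality parameter scales effect size by the design's sample-size factor: δ = d / √(1/n₁ + 1/n₂) = 0.39 / √(1/141 + 1/90) = 2.8906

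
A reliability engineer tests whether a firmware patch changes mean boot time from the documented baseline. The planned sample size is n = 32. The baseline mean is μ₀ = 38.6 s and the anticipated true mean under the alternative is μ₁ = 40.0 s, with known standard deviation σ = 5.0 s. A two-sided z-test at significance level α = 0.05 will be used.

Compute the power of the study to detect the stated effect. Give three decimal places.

Standardized effect: d = |μ₁ − μ₀| / σ = |40.0 − 38.6| / 5.0 = 0.2800
Noncentrality parameter: δ = d·√n = 0.2800 × √32 = 1.5839
Two-sided α = 0.05 → critical value z_{0.025} = 1.960.
Power = Φ(δ − 1.960) + Φ(−δ − 1.960) = Φ(-0.376) + Φ(-3.544) = 0.3534 + 0.0002 = 0.3536.

Power ≈ 0.354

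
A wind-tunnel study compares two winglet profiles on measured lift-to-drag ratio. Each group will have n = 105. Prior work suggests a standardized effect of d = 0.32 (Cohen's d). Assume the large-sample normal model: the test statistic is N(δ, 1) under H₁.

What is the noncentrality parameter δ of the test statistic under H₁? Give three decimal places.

δ ≈ 2.319

δ = d·√(n/2) = 0.32 × √(105/2) = 2.3186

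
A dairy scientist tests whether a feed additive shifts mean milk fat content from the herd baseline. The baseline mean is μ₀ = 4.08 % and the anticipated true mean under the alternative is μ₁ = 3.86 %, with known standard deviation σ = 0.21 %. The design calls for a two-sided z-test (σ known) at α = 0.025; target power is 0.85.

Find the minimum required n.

Standardized effect: d = |μ₁ − μ₀| / σ = |3.86 − 4.08| / 0.21 = 1.0476
Set Φ(δ − 2.241) = 0.85; then δ − 2.241 = Φ⁻¹(0.85) = 1.036, giving δ = 3.278.
(For δ > 0 the lower-tail rejection region contributes negligibly to power, so the one-term inversion is standard.)
δ = d·√n ⇒ n = (δ/d)² = (3.278 / 1.0476)² = 9.79.
Rounding up, n = 10.

n = 10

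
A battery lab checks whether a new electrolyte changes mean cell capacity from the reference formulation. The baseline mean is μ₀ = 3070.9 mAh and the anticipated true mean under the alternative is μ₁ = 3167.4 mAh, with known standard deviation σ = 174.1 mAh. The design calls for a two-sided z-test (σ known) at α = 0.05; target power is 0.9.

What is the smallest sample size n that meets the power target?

n = 35

Standardized effect: d = |μ₁ − μ₀| / σ = |3167.4 − 3070.9| / 174.1 = 0.5543
Set Φ(δ − 1.960) = 0.9; then δ − 1.960 = Φ⁻¹(0.9) = 1.282, giving δ = 3.242.
(The Φ(−δ − z_{α/2}) term is vanishingly small for δ > 0 and is dropped in the standard sample-size formula.)
δ = d·√n ⇒ n = (δ/d)² = (3.242 / 0.5543)² = 34.20.
Round up to the next whole unit.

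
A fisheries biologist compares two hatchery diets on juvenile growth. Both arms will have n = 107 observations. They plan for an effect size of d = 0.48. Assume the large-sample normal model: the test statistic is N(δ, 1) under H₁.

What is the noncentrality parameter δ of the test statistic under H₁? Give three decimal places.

The noncentrality parameter scales effect size by the design's sample-size factor: δ = d·√(n/2) = 0.48 × √(107/2) = 3.5109

δ ≈ 3.511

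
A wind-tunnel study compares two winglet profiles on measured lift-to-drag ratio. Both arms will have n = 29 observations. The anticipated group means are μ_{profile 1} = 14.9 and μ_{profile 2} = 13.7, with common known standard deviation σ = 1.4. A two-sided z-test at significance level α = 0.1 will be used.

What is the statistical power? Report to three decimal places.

Standardized effect: d = |μ_{profile 1} − μ_{profile 2}| / σ = |14.9 − 13.7| / 1.4 = 0.8571
Noncentrality parameter: λ = d·√(n/2) = 0.8571 × √(29/2) = 3.2639
Critical value for a two-sided test at α = 0.1: z_{α/2} = 1.645.
Power = Φ(λ − 1.645) + Φ(−λ − 1.645) = Φ(1.619) + Φ(-4.909) = 0.9473 + 0.0000 = 0.9473.

Power ≈ 0.947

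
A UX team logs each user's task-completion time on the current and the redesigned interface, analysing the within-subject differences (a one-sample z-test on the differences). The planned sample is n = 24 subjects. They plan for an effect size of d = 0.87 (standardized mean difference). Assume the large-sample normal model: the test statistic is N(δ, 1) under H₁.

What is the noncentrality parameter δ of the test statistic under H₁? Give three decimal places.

The noncentrality parameter scales effect size by the design's sample-size factor: δ = d·√n = 0.87 × √24 = 4.2621

δ ≈ 4.262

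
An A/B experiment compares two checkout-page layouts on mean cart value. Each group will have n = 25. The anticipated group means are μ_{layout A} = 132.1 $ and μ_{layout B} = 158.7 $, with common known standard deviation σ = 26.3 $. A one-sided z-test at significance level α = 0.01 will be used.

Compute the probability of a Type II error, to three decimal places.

Standardized effect: d = |μ_{layout A} − μ_{layout B}| / σ = |132.1 − 158.7| / 26.3 = 1.0114
Noncentrality parameter: δ = d·√(n/2) = 1.0114 × √(25/2) = 3.5759
One-sided α = 0.01 → critical value z_{0.01} = 2.326.
Power = P(Z > 2.326 − δ) = Φ(1.250) = 0.8943.
Type II error: β = 1 − power = 1 − 0.8943 = 0.1057.

β ≈ 0.106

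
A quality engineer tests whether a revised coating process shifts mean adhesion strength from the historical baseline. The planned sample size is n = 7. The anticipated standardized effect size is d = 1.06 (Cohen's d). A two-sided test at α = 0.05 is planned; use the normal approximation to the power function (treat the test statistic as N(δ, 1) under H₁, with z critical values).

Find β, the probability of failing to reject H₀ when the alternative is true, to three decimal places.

Noncentrality parameter: δ = d·√n = 1.06 × √7 = 2.8045
Two-sided α = 0.05 → critical value z_{0.025} = 1.960.
Power = Φ(δ − 1.960) + Φ(−δ − 1.960) = Φ(0.845) + Φ(-4.764) = 0.8008 + 0.0000 = 0.8008.
Type II error: β = 1 − power = 1 − 0.8008 = 0.1992.

β ≈ 0.199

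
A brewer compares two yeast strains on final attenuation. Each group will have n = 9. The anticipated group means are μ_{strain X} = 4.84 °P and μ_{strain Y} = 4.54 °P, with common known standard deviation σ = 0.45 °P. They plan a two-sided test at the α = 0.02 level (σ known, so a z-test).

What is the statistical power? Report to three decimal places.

Power ≈ 0.181

Standardized effect: d = |μ_{strain X} − μ_{strain Y}| / σ = |4.84 − 4.54| / 0.45 = 0.6667
Noncentrality parameter: δ = d·√(n/2) = 0.6667 × √(9/2) = 1.4142
Critical value for a two-sided test at α = 0.02: z_{α/2} = 2.326.
Power = Φ(δ − 2.326) + Φ(−δ − 2.326) = Φ(-0.912) + Φ(-3.741) = 0.1808 + 0.0001 = 0.1809.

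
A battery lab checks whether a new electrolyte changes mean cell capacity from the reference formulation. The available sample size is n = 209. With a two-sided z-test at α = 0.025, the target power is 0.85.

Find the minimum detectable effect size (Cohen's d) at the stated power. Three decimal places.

d ≈ 0.227

Required noncentrality: δ = z_{0.0125} + z_{0.15} = 2.241 + 1.036 = 3.278.
(Lower-tail contribution to power is negligible for δ > 0.)
δ = d·√n ⇒ d = δ/√n = 3.278/√209 = 0.2267.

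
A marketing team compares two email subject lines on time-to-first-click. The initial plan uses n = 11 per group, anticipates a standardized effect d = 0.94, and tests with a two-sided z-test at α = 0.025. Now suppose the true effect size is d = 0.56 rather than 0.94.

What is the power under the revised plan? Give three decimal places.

With d = 0.56: δ = d·√(n/2) = 0.56 × √(11/2) = 1.3133. Critical value z_{0.0125} = 2.241.
Revised power = Φ(δ − 2.241) + Φ(−δ − 2.241) = Φ(-0.928) + Φ(-3.555) = 0.1767 + 0.0002 = 0.1769.

Power ≈ 0.177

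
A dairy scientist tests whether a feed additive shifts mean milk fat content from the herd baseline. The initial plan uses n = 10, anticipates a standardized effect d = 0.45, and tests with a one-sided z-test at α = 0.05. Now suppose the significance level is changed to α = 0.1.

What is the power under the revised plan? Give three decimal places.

Power ≈ 0.556

δ = d·√n = 0.45 × √10 = 1.4230 (unchanged). New critical value: z_{0.1} = 1.282.
Revised power = Φ(δ − 1.282) = Φ(0.141) = 0.5563.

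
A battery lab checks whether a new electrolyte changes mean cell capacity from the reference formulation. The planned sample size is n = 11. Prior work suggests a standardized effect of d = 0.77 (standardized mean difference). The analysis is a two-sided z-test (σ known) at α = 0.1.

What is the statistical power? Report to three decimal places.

Noncentrality parameter: δ = d·√n = 0.77 × √11 = 2.5538
Critical value for a two-sided test at α = 0.1: z_{α/2} = 1.645.
Power = Φ(δ − 1.645) + Φ(−δ − 1.645) = Φ(0.909) + Φ(-4.199) = 0.8183 + 0.0000 = 0.8183.

Power ≈ 0.818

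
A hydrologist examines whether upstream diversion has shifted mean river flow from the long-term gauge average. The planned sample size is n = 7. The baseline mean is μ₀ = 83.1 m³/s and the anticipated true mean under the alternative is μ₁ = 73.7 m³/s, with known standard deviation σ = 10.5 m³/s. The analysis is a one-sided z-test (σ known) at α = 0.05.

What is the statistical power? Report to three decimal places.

Power ≈ 0.765

Standardized effect: d = |μ₁ − μ₀| / σ = |73.7 − 83.1| / 10.5 = 0.8952
Noncentrality parameter: δ = d·√n = 0.8952 × √7 = 2.3686
Critical value for a one-sided test at α = 0.05: z_α = 1.645.
Power = Φ(δ − 1.645) = Φ(0.724) = 0.7654.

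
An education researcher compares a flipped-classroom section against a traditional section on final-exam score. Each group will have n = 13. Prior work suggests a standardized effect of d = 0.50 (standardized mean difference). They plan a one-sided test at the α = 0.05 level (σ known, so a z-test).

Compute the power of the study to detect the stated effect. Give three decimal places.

Noncentrality parameter: δ = d·√(n/2) = 0.50 × √(13/2) = 1.2748
One-sided α = 0.05 → critical value z_{0.05} = 1.645.
Power = P(Z > 1.645 − δ) = Φ(-0.370) = 0.3557.

Power ≈ 0.356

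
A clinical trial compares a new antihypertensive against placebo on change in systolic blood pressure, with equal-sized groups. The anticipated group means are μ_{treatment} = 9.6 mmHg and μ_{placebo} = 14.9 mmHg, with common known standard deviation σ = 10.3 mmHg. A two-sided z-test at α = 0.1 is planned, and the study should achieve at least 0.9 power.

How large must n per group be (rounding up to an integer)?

n = 65 per group

Standardized effect: d = |μ_{treatment} − μ_{placebo}| / σ = |9.6 − 14.9| / 10.3 = 0.5146
For power 0.9 need Φ(δ − z_{0.05}) = 0.9, so δ = z_{0.05} + z_{0.10} = 1.645 + 1.282 = 2.926.
(Ignoring the negligible lower-tail rejection probability gives the usual closed-form inversion.)
δ = d·√(n/2) ⇒ n = 2(δ/d)² = 2 × (2.926 / 0.5146)² = 64.69.
Round up to the next whole unit.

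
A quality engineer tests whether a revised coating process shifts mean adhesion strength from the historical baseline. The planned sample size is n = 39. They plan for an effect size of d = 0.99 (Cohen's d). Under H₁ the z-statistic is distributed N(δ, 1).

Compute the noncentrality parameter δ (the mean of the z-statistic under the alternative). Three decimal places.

The noncentrality parameter scales effect size by the design's sample-size factor: δ = d·√n = 0.99 × √39 = 6.1825

δ ≈ 6.183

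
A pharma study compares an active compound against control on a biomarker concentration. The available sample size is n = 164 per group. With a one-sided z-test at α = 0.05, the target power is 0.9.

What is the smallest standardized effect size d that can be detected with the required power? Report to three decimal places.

Required noncentrality: δ = z_{0.05} + z_{0.10} = 1.645 + 1.282 = 2.926.
δ = d·√(n/2) ⇒ d = δ/√(n/2) = 2.926/√(164/2) = 0.3232.

d ≈ 0.323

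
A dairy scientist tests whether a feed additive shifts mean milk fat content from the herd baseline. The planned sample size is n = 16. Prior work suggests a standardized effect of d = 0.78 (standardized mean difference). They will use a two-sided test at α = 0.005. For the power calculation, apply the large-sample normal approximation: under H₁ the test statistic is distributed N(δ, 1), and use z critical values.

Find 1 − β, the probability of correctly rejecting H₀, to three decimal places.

Noncentrality parameter: δ = d·√n = 0.78 × √16 = 3.1200
Two-sided α = 0.005 → critical value z_{0.0025} = 2.807.
Power = Φ(δ − 2.807) + Φ(−δ − 2.807) = Φ(0.313) + Φ(-5.927) = 0.6228 + 0.0000 = 0.6228.

Power ≈ 0.623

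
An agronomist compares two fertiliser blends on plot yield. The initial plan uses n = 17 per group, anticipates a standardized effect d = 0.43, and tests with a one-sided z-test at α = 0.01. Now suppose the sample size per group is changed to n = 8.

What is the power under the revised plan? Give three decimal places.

Power ≈ 0.071

With n = 8 per group: δ = d·√(n/2) = 0.43 × √(8/2) = 0.8600. Critical value z_{0.01} = 2.326.
Revised power = Φ(δ − 2.326) = Φ(-1.466) = 0.0713.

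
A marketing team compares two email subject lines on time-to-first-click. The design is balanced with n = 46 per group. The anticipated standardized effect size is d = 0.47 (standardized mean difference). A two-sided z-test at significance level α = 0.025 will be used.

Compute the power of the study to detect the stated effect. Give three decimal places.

Noncentrality parameter: δ = d·√(n/2) = 0.47 × √(46/2) = 2.2540
Two-sided α = 0.025 → critical value z_{0.0125} = 2.241.
Power = Φ(δ − 2.241) + Φ(−δ − 2.241) = Φ(0.013) + Φ(-4.495) = 0.5050 + 0.0000 = 0.5050.

Power ≈ 0.505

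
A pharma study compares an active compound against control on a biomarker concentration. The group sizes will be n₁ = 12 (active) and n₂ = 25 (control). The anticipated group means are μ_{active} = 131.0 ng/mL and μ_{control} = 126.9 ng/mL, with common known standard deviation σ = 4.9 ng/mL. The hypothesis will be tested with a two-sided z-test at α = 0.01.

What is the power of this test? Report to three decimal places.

Power ≈ 0.423

Standardized effect: d = |μ_{active} − μ_{control}| / σ = |131.0 − 126.9| / 4.9 = 0.8367
Noncentrality parameter: δ = d / √(1/n₁ + 1/n₂) = 0.8367 / √(1/12 + 1/25) = 2.3826
Critical value for a two-sided test at α = 0.01: z_{α/2} = 2.576.
Power = Φ(δ − 2.576) + Φ(−δ − 2.576) = Φ(-0.193) + Φ(-4.958) = 0.4234 + 0.0000 = 0.4234.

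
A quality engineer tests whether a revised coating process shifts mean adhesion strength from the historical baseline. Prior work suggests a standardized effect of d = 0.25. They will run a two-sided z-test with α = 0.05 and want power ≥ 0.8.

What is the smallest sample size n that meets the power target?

Set Φ(δ − 1.960) = 0.8; then δ − 1.960 = Φ⁻¹(0.8) = 0.842, giving δ = 2.802.
(Ignoring the negligible lower-tail rejection probability gives the usual closed-form inversion.)
δ = d·√n ⇒ n = (δ/d)² = (2.802 / 0.25)² = 125.58.
Rounding up, n = 126.

n = 126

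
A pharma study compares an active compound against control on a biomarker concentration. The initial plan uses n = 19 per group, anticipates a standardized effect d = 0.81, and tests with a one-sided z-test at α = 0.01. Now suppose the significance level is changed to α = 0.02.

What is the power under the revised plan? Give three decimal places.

δ = d·√(n/2) = 0.81 × √(19/2) = 2.4966 (unchanged). New critical value: z_{0.02} = 2.054.
Revised power = P(Z > 2.054 − δ) = Φ(0.443) = 0.6711.

Power ≈ 0.671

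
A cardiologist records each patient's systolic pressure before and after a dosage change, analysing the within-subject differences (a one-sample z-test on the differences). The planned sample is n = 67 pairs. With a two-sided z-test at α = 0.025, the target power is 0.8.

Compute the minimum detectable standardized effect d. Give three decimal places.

Need Φ(δ − 2.241) = 0.8, so δ = 2.241 + 0.842 = 3.083.
(The second rejection-region term Φ(−δ − z_{α/2}) is negligible and dropped.)
δ = d·√n ⇒ d = δ/√n = 3.083/√67 = 0.3767.

d ≈ 0.377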